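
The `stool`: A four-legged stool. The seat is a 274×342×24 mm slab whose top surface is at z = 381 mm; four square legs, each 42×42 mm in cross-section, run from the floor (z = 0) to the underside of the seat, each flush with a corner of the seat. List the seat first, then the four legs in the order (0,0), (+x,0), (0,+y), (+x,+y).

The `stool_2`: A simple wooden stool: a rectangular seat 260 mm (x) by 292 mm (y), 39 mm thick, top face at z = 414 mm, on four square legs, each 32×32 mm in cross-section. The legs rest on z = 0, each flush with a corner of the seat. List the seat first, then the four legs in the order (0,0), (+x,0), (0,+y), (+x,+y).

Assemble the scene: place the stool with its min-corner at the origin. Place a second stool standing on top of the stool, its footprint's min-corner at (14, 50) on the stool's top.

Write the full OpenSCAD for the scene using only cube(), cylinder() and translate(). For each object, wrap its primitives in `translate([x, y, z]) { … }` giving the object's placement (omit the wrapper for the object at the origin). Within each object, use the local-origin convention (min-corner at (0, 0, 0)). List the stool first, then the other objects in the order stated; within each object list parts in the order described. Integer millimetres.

translate([0, 0, 357]) cube([274, 342, 24]);
cube([42, 42, 357]);
translate([232, 0, 0]) cube([42, 42, 357]);
translate([0, 300, 0]) cube([42, 42, 357]);
translate([232, 300, 0]) cube([42, 42, 357]);
translate([14, 50, 381]) {
  translate([0, 0, 375]) cube([260, 292, 39]);
  cube([32, 32, 375]);
  translate([228, 0, 0]) cube([32, 32, 375]);
  translate([0, 260, 0]) cube([32, 32, 375]);
  translate([228, 260, 0]) cube([32, 32, 375]);
}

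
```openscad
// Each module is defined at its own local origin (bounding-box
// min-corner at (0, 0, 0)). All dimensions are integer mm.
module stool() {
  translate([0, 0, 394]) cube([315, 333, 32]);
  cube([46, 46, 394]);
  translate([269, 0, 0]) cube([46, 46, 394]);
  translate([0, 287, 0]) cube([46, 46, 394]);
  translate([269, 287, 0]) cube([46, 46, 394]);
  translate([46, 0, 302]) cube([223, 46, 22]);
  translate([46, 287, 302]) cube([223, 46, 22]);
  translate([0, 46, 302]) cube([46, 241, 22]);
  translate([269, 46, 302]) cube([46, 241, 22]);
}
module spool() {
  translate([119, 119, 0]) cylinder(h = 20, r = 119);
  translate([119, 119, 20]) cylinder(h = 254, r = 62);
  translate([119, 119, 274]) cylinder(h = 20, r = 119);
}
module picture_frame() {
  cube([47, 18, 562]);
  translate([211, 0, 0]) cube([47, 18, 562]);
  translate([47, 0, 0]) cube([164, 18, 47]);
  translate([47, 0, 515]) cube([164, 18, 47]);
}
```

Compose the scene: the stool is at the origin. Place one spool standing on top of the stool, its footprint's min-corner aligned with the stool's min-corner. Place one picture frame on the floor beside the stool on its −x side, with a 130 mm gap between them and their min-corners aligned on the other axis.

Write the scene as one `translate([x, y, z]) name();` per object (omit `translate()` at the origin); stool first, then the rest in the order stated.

stool();
translate([0, 0, 426]) spool();
translate([-388, 0, 0]) picture_frame();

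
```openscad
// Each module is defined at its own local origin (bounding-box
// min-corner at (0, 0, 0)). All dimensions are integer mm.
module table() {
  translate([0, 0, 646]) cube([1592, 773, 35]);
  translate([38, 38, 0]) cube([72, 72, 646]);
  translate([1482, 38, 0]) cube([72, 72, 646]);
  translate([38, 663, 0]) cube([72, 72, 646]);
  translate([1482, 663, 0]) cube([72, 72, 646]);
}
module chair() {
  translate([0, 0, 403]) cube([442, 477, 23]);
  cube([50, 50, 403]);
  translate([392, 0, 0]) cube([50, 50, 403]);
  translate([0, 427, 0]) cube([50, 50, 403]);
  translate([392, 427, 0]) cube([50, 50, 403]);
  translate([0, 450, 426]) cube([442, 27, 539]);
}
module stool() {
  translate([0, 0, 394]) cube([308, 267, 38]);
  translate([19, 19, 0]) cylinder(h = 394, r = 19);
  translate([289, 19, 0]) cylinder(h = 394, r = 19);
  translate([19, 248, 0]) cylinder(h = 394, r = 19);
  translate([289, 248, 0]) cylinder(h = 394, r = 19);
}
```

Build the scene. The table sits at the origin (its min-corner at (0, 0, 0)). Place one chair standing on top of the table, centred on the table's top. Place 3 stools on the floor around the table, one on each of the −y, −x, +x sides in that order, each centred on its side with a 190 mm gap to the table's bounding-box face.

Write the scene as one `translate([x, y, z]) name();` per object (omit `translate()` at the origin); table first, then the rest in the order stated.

table();
translate([575, 148, 681]) chair();
translate([642, -457, 0]) stool();
translate([-498, 253, 0]) stool();
translate([1782, 253, 0]) stool();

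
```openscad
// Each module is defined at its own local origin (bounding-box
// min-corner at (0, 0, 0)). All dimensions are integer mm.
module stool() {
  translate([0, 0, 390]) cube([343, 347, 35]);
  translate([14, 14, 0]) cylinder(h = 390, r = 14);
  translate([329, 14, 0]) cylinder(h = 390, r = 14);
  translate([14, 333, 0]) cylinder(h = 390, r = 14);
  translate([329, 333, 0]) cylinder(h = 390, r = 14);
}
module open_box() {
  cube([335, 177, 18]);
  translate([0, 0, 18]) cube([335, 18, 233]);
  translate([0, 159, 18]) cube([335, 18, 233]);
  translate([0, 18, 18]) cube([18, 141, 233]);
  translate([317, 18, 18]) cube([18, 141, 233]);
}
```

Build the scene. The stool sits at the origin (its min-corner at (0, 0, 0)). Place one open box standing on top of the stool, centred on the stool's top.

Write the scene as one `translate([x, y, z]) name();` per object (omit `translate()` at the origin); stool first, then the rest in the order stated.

stool();
translate([4, 85, 425]) open_box();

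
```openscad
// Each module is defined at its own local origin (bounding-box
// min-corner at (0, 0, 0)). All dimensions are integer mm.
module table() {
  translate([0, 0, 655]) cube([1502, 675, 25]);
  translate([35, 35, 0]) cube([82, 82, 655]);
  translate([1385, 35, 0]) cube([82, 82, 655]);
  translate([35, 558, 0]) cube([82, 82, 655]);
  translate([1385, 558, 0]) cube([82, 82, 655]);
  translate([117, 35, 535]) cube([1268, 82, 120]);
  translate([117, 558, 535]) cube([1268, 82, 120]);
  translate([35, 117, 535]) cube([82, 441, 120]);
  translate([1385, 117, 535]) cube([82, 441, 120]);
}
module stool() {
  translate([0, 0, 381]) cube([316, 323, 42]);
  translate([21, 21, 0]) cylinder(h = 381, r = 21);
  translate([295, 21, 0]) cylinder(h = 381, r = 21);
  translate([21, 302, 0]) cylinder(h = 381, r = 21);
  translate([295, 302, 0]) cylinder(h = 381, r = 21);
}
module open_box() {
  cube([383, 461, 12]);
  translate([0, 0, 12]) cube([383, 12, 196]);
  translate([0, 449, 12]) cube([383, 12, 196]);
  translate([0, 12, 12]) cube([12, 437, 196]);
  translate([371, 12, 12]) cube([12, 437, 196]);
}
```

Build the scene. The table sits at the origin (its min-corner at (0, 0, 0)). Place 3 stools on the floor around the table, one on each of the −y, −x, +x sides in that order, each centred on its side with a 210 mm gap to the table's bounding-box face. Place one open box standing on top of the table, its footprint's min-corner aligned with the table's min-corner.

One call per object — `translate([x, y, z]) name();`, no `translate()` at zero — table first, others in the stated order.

table();
translate([593, -533, 0]) stool();
translate([-526, 176, 0]) stool();
translate([1712, 176, 0]) stool();
translate([0, 0, 680]) open_box();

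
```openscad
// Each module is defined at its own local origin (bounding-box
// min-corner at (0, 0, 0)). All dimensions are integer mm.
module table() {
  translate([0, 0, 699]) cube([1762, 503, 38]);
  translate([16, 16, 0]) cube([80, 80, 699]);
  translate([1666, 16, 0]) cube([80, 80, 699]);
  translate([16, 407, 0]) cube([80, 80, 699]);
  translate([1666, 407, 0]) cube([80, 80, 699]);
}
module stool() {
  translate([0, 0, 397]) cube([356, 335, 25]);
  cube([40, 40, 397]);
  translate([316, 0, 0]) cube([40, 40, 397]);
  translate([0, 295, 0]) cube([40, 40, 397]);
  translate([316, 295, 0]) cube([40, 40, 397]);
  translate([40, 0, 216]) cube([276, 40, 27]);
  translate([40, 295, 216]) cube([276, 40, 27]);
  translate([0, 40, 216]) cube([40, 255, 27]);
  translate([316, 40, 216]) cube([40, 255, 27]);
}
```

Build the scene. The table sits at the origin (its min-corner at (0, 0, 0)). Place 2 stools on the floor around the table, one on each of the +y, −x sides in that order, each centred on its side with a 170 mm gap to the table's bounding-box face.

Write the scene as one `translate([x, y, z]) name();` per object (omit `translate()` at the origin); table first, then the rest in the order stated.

table();
translate([703, 673, 0]) stool();
translate([-526, 84, 0]) stool();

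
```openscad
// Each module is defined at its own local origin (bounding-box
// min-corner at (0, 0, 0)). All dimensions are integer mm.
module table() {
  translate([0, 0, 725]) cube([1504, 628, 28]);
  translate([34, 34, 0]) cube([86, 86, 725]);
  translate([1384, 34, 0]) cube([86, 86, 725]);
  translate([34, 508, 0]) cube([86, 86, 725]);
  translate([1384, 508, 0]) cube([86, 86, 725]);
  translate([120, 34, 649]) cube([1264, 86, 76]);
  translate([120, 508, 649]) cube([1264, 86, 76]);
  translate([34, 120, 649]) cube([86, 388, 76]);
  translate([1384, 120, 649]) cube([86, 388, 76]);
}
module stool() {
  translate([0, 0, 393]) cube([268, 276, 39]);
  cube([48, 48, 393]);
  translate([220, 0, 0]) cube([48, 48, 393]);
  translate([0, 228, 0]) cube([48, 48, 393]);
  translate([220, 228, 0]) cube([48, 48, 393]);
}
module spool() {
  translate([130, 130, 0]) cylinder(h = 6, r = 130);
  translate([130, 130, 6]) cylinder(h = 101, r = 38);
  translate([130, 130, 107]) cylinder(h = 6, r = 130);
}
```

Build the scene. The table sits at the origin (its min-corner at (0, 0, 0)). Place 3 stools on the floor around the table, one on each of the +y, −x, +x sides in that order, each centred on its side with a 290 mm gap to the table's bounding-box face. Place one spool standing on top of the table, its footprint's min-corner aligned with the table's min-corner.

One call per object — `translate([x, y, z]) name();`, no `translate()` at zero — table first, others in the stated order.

table();
translate([618, 918, 0]) stool();
translate([-558, 176, 0]) stool();
translate([1794, 176, 0]) stool();
translate([0, 0, 753]) spool();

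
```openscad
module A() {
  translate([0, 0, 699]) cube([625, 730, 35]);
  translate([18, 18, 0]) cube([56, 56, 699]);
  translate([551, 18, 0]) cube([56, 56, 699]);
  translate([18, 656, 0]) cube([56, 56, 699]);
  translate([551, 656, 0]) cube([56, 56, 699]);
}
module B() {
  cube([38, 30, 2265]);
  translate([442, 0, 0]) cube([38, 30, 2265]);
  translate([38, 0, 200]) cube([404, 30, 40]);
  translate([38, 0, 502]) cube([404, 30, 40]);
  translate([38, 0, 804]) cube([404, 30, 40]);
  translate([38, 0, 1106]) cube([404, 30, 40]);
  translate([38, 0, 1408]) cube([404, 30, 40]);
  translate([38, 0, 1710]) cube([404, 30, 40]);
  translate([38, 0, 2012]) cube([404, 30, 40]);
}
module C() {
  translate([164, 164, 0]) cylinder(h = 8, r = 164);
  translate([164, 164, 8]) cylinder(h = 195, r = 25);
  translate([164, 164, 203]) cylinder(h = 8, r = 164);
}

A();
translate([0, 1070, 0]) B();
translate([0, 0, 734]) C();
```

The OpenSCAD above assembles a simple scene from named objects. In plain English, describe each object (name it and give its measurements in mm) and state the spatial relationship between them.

A is a table: top 625 mm (x) × 730 mm (y), 35 mm thick, upper face at z = 734 mm, on four 56×56 mm square legs, each inset 18 mm from the nearest pair of top edges, running from z = 0 to the bottom of the top.

B is a wooden ladder with two side rails of 38×30 mm section and 2265 mm height, set 480 mm apart overall. Between them run 7 rectangular rungs (30 mm deep, 40 mm thick), front faces flush with the rails' −y face. The bottom of the first rung is 200 mm above the floor and each subsequent rung is 302 mm higher than the one below.

C is a spool: two coaxial disc flanges of radius 164 mm and thickness 8 mm, joined by a core cylinder of radius 25 mm and height 195 mm. The lower flange rests on z = 0 and the three cylinders share a vertical axis.

The ladder is on the floor beside the table on its +y side. The spool is on top of the table.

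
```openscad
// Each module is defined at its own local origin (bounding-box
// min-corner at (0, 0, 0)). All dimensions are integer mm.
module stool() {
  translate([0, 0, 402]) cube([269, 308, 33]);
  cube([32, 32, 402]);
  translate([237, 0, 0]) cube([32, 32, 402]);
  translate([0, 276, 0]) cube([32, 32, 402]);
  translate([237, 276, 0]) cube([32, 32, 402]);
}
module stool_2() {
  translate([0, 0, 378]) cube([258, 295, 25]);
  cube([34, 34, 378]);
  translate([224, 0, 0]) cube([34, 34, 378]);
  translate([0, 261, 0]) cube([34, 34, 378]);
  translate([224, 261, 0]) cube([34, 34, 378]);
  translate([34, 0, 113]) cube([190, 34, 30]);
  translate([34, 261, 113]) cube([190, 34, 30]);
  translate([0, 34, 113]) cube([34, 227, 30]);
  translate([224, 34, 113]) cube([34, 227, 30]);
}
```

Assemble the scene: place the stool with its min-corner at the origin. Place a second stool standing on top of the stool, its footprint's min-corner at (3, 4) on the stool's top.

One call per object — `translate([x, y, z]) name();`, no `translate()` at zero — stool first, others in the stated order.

stool();
translate([3, 4, 435]) stool_2();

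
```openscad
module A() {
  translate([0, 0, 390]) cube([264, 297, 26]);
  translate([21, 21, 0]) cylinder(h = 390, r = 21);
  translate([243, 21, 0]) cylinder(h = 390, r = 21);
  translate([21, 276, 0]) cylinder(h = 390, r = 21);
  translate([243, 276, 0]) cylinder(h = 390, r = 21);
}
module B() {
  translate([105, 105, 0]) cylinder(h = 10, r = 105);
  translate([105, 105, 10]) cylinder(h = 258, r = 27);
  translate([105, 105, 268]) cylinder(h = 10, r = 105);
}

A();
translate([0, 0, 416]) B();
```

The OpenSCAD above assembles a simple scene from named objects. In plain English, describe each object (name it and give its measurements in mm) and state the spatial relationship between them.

A is a four-legged stool. The seat is a 264×297×26 mm slab whose top surface is at z = 416 mm; four round legs, each 42 mm in diameter, run from the floor (z = 0) to the underside of the seat, each leg's axis is inset half a diameter from the nearest pair of seat edges (so the leg's bounding box is flush with the corner).

B is a spool: two coaxial disc flanges of radius 105 mm and thickness 10 mm, joined by a core cylinder of radius 27 mm and height 258 mm. The lower flange rests on z = 0 and the three cylinders share a vertical axis.

The spool is on top of the stool.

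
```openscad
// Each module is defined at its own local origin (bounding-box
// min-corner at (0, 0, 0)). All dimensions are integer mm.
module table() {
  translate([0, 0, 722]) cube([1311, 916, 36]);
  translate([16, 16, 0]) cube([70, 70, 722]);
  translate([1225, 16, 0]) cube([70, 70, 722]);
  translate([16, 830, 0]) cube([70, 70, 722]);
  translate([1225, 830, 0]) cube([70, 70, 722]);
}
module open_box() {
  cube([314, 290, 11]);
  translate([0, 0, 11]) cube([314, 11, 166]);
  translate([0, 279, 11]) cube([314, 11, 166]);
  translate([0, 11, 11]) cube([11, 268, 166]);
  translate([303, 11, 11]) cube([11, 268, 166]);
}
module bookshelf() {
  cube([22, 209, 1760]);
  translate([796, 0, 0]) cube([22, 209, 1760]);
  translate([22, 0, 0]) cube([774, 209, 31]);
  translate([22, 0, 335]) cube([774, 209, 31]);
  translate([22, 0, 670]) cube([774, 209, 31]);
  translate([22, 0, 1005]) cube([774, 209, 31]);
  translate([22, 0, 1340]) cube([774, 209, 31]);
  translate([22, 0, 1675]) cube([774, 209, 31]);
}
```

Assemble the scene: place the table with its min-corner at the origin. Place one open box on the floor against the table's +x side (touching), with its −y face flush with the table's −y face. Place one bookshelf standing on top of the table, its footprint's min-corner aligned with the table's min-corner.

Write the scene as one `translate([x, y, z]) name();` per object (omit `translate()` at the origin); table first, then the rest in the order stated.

table();
translate([1311, 0, 0]) open_box();
translate([0, 0, 758]) bookshelf();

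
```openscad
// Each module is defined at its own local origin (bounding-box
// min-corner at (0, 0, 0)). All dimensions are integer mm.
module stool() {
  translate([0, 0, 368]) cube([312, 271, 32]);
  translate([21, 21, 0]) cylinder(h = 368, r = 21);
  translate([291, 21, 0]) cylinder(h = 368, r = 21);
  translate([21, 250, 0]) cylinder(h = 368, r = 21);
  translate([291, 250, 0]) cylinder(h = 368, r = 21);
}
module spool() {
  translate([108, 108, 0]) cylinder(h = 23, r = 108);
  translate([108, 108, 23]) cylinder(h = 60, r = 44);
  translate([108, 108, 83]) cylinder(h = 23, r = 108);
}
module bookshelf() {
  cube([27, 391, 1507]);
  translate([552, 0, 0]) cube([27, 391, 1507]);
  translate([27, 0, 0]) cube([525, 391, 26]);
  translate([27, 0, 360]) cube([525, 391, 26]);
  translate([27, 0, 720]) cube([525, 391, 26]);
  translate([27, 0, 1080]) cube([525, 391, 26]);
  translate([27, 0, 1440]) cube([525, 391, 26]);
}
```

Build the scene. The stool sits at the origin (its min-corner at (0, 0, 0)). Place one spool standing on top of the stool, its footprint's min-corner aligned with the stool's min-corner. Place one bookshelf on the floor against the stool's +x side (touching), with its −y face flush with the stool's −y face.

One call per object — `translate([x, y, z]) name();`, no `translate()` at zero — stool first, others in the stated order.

stool();
translate([0, 0, 400]) spool();
translate([312, 0, 0]) bookshelf();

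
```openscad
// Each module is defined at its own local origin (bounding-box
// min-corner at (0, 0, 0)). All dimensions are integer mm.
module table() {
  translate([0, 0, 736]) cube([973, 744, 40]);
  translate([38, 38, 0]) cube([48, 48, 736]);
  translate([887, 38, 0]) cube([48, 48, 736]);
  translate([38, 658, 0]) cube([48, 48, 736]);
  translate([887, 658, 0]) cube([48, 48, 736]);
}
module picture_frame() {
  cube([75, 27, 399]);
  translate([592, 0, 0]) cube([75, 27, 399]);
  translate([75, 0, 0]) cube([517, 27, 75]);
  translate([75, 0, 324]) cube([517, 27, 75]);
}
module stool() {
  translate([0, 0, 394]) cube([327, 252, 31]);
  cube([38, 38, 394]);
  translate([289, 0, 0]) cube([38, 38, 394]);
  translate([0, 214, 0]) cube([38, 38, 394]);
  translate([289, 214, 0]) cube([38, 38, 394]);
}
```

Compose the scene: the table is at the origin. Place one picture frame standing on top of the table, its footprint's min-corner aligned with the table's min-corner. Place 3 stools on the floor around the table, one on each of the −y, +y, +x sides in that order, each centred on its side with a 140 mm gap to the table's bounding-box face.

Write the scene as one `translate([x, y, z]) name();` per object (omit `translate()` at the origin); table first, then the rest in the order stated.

table();
translate([0, 0, 776]) picture_frame();
translate([323, -392, 0]) stool();
translate([323, 884, 0]) stool();
translate([1113, 246, 0]) stool();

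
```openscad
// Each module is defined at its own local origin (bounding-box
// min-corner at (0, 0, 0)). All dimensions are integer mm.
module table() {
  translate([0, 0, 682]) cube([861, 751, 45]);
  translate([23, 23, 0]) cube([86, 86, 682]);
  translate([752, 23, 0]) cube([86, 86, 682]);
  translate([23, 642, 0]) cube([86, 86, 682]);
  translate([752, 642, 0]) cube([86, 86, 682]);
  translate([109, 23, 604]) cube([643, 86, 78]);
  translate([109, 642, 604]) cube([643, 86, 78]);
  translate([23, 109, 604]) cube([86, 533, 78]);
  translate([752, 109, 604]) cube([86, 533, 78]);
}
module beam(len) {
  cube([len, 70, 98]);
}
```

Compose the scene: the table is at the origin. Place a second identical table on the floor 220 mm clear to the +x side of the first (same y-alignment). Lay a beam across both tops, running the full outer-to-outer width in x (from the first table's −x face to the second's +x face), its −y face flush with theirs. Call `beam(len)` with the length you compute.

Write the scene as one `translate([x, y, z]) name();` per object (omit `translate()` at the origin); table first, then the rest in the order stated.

table();
translate([1081, 0, 0]) table();
translate([0, 0, 727]) beam(1942);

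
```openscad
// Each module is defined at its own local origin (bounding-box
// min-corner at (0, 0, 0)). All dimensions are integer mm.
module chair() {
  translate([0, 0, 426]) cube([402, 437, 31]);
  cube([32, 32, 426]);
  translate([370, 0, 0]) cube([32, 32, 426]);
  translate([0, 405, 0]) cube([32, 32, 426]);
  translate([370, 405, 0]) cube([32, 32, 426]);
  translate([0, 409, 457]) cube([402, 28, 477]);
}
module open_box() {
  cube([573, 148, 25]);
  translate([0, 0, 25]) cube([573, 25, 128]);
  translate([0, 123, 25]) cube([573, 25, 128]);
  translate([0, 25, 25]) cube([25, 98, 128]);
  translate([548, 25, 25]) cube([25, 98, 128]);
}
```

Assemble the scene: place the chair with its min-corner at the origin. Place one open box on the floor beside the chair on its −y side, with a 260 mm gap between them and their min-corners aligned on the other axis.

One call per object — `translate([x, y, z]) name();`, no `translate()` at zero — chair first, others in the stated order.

chair();
translate([0, -408, 0]) open_box();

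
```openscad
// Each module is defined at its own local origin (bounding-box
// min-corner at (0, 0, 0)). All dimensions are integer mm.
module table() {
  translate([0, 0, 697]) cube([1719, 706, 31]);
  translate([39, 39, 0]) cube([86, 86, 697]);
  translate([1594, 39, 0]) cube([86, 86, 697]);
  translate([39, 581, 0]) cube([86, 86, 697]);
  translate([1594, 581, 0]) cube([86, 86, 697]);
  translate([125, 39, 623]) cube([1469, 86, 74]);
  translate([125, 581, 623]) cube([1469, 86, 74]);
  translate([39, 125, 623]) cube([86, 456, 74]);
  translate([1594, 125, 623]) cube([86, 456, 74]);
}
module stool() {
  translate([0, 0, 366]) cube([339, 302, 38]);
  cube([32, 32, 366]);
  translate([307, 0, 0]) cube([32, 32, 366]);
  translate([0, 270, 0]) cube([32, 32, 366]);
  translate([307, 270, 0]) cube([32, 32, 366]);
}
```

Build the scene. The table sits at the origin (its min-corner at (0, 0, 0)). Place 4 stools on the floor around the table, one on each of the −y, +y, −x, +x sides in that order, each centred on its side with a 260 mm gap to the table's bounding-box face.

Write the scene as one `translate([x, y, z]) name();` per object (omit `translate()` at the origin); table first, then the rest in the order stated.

table();
translate([690, -562, 0]) stool();
translate([690, 966, 0]) stool();
translate([-599, 202, 0]) stool();
translate([1979, 202, 0]) stool();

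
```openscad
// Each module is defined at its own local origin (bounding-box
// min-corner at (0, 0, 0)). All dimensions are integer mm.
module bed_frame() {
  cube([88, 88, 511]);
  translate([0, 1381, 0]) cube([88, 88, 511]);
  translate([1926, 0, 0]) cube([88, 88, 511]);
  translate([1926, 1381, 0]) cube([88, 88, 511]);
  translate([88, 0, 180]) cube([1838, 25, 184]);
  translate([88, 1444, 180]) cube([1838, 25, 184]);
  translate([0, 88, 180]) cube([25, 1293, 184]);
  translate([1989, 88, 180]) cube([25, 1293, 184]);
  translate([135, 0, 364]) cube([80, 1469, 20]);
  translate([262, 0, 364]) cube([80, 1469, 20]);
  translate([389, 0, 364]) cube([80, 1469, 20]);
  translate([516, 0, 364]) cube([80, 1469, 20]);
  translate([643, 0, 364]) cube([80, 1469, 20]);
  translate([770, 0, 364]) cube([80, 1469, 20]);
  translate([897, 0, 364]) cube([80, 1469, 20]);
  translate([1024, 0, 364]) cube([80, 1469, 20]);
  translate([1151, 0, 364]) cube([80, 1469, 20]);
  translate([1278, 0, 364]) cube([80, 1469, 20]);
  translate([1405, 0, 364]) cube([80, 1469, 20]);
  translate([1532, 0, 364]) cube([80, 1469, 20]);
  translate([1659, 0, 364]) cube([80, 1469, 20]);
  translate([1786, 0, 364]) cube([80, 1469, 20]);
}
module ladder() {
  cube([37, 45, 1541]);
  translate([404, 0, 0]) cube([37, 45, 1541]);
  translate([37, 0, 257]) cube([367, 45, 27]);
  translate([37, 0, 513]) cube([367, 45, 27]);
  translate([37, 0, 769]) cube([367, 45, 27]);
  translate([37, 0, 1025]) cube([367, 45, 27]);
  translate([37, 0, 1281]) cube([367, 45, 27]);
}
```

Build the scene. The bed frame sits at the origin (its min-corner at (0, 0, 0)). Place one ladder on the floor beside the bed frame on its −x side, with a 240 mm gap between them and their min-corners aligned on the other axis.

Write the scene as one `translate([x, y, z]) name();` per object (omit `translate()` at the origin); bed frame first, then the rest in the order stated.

bed_frame();
translate([-681, 0, 0]) ladder();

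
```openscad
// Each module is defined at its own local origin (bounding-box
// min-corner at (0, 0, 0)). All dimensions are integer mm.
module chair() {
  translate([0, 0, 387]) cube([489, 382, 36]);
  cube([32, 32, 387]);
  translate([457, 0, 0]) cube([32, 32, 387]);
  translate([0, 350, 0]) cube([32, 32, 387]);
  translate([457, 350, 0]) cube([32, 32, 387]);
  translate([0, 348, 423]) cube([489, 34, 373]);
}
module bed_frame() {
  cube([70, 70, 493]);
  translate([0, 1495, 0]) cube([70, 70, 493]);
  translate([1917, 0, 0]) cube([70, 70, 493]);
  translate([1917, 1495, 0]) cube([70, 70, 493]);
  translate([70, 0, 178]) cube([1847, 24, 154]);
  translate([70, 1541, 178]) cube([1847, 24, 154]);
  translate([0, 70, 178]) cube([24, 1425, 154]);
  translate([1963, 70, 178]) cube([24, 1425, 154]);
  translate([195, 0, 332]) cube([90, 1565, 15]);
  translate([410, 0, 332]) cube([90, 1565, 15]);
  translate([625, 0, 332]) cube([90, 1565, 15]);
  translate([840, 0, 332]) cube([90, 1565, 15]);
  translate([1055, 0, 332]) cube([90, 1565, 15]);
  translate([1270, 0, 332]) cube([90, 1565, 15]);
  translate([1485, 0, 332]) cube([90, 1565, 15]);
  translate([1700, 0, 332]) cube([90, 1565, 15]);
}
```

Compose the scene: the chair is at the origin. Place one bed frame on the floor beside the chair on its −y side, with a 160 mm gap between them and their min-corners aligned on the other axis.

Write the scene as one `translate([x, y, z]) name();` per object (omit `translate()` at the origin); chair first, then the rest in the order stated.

chair();
translate([0, -1725, 0]) bed_frame();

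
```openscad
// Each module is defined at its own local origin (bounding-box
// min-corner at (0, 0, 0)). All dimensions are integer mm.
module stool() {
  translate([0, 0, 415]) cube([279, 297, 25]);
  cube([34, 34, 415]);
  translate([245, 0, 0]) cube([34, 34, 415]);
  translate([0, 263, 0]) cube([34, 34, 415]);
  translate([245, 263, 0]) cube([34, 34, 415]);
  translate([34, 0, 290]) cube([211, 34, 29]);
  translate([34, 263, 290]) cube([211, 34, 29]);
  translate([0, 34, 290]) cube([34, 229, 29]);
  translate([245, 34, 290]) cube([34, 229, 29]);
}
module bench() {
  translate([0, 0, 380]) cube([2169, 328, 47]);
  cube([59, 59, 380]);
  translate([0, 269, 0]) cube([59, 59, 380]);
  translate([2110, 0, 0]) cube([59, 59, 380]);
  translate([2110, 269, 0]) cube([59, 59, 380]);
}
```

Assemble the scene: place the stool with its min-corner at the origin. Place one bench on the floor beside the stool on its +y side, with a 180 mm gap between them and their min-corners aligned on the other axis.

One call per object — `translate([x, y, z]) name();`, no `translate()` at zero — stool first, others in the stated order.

stool();
translate([0, 477, 0]) bench();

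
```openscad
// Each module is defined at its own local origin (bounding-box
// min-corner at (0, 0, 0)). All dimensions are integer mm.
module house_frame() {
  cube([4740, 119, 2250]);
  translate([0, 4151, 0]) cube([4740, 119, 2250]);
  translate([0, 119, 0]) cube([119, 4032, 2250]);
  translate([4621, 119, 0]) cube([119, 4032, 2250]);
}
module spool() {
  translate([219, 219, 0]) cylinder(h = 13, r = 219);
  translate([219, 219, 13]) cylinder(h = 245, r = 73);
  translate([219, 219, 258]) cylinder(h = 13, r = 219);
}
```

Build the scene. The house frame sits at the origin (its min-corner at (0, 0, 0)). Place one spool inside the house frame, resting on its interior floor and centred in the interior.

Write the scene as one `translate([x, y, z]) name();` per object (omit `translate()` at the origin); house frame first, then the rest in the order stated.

house_frame();
translate([2151, 1916, 0]) spool();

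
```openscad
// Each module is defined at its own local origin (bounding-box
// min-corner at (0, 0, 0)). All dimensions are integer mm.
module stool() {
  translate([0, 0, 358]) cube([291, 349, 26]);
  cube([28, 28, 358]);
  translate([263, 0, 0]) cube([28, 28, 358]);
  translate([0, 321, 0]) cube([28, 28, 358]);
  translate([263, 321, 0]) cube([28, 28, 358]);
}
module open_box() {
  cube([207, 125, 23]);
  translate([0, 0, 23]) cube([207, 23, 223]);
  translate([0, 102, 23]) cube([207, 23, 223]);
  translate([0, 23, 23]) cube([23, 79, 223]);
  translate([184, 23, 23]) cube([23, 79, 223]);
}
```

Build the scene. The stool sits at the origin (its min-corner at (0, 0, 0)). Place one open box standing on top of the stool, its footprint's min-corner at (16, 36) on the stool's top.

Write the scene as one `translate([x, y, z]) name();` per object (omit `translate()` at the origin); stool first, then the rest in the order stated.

stool();
translate([16, 36, 384]) open_box();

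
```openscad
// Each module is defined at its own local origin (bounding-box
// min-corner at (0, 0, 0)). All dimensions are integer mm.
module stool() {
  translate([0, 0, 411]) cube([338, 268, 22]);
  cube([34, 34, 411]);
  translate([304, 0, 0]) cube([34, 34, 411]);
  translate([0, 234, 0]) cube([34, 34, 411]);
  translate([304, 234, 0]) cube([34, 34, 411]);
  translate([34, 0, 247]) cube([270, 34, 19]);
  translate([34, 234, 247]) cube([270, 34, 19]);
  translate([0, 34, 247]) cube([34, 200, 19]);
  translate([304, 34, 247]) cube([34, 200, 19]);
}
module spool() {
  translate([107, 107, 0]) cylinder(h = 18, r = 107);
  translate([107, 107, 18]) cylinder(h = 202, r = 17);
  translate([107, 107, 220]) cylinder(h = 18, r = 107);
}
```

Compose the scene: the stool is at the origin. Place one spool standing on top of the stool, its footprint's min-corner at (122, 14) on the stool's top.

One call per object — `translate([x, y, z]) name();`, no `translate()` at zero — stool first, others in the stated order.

stool();
translate([122, 14, 433]) spool();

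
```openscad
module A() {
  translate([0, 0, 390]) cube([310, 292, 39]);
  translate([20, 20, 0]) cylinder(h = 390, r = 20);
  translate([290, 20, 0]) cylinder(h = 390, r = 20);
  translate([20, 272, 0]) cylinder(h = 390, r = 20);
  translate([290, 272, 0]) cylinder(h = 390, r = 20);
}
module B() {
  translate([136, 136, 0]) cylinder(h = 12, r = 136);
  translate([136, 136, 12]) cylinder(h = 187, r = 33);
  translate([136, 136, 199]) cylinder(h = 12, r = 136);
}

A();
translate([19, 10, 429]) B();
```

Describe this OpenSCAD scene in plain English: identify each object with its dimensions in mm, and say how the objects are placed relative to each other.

A is a four-legged stool. The seat is 310×292 mm, 39 mm thick, top at z = 429 mm. It stands on four round legs, each 40 mm in diameter, from z = 0 to the seat underside, each leg's axis is inset half a diameter from the nearest pair of seat edges (so the leg's bounding box is flush with the corner).

B is a spool: two coaxial disc flanges of radius 136 mm and thickness 12 mm, joined by a core cylinder of radius 33 mm and height 187 mm. The lower flange rests on z = 0 and the three cylinders share a vertical axis.

The spool is on top of the stool, centred.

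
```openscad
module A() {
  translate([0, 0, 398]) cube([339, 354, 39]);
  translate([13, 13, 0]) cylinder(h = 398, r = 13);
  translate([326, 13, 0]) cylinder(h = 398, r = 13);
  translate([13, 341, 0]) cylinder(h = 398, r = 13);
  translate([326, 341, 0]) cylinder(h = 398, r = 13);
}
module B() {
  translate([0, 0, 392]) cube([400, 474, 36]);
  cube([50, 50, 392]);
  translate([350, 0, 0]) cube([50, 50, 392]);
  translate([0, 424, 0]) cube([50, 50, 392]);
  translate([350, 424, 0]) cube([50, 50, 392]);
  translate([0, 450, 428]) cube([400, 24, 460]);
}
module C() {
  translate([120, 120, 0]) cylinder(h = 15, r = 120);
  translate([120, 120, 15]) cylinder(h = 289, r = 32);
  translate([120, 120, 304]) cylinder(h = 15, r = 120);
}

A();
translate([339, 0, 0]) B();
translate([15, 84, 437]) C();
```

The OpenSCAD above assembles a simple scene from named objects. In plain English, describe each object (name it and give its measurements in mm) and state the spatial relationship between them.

A is a simple wooden stool: a rectangular seat 339 mm (x) by 354 mm (y), 39 mm thick, top face at z = 437 mm, on four round legs, each 26 mm in diameter. The legs rest on z = 0, each leg's axis is inset half a diameter from the nearest pair of seat edges (so the leg's bounding box is flush with the corner).

B is a chair: 400×474 mm seat, 36 mm thick, top at z = 428 mm, on four 50 mm square corner legs flush with the seat edges. A 24 mm thick backrest slab spans the full seat width, extending 460 mm above the seat top, its back face flush with the seat's +y edge.

C is a spool: two coaxial disc flanges of radius 120 mm and thickness 15 mm, joined by a core cylinder of radius 32 mm and height 289 mm. The lower flange rests on z = 0 and the three cylinders share a vertical axis.

The chair is against the stool's +x side, with their −y faces flush. The spool is on top of the stool.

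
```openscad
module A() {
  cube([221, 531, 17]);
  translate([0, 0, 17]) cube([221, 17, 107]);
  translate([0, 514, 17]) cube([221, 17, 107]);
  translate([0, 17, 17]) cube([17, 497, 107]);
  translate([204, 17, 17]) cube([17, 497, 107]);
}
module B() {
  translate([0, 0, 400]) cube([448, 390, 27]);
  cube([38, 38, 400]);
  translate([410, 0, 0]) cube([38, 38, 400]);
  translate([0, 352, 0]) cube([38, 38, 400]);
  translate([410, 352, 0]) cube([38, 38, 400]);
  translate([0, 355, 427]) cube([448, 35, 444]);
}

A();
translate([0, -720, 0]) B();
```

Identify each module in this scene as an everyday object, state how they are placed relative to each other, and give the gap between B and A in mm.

The chair's nearest face is 330 mm from the open box's −y face.

A is an open box. B is a chair. The chair is on the floor beside the open box on its −y side. The gap between the chair and the open box is 330 mm.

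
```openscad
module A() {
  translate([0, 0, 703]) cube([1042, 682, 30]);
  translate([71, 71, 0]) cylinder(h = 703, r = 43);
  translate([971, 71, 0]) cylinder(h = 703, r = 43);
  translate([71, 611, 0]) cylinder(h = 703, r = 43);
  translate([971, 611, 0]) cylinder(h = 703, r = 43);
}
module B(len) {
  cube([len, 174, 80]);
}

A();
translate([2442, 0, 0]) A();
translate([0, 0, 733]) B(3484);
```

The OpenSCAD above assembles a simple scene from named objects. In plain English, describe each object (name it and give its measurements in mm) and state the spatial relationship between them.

A is a table: top 1042 mm (x) × 682 mm (y), 30 mm thick, upper face at z = 733 mm, on four round legs of 86 mm diameter, each leg's bounding box inset 28 mm from the nearest pair of top edges, running from z = 0 to the bottom of the top.

B is a rectangular beam 3484 mm long (x), 174 mm deep (y), 80 mm thick (z).

The beam spans the tops of two tables placed 1400 mm apart, resting at z = 733 mm.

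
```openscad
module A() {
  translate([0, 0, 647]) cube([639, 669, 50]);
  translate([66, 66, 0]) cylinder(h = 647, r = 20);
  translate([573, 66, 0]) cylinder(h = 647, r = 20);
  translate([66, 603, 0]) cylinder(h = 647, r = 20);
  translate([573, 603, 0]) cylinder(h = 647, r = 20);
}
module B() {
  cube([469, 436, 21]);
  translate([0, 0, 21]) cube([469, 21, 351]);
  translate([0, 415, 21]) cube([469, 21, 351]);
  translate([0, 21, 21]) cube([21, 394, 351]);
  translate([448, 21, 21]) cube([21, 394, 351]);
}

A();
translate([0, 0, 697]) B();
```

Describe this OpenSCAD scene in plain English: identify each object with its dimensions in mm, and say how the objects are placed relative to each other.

A is a table: top 639 mm (x) × 669 mm (y), 50 mm thick, upper face at z = 697 mm, on four round legs of 40 mm diameter, each leg's bounding box inset 46 mm from the nearest pair of top edges, running from z = 0 to the bottom of the top.

B is an open storage box with external size 469×436×372 mm and wall thickness 21 mm (the base is also 21 mm thick). The base covers the whole footprint; the four walls stand on the base, with the y-facing walls full-width and the x-facing walls fitting between their inner faces.

The open box is on top of the table.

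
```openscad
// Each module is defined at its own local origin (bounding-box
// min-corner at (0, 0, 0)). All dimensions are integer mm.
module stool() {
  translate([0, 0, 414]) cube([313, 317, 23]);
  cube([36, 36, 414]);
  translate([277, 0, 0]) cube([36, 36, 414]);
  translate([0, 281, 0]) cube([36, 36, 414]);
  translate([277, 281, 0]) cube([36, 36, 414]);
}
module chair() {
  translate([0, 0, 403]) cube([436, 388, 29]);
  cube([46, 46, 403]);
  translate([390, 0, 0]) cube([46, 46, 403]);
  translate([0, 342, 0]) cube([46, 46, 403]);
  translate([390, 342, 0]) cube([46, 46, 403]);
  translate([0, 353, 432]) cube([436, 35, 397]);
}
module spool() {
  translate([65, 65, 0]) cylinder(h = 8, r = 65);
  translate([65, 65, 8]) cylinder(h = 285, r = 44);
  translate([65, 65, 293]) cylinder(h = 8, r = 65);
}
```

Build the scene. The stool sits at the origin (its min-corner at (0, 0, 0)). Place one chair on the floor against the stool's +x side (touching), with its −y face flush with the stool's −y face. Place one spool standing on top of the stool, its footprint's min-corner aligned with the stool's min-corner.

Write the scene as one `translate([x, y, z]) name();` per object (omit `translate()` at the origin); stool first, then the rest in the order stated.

stool();
translate([313, 0, 0]) chair();
translate([0, 0, 437]) spool();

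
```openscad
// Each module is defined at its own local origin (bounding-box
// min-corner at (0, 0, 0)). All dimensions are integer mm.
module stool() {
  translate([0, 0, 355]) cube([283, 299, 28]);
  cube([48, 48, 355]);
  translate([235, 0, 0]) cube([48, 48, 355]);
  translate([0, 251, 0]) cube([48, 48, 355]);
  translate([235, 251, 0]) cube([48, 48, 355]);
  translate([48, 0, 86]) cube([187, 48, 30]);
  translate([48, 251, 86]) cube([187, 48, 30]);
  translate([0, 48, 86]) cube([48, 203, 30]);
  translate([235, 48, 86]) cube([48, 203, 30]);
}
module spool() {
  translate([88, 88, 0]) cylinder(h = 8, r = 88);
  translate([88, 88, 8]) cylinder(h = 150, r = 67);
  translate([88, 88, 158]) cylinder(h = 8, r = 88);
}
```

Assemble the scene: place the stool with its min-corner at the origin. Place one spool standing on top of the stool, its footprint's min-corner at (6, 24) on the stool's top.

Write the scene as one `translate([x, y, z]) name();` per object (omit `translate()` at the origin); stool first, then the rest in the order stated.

stool();
translate([6, 24, 383]) spool();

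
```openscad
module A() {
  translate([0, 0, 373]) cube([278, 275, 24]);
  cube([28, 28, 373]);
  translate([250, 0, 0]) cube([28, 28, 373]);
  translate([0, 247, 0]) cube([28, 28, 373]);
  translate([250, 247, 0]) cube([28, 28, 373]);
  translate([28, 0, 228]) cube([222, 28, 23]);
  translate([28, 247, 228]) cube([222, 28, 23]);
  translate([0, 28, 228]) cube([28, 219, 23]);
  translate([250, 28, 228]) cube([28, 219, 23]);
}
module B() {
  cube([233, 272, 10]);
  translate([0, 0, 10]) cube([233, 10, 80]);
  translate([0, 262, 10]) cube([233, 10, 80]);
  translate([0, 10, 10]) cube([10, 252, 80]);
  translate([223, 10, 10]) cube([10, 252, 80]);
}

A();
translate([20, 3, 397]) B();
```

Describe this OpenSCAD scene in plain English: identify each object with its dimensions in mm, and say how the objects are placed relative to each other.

A is a four-legged stool. The seat is 278×275 mm, 24 mm thick, top at z = 397 mm. It stands on four square legs, each 28×28 mm in cross-section, from z = 0 to the seat underside, each flush with a corner of the seat. Four stretchers, 28 mm wide and 23 mm tall, connect adjacent legs with their undersides at z = 228 mm, each running between the inner faces of the legs it joins and aligned with the legs' outer faces on the other axis.

B is an open-topped rectangular box: outside dimensions 233×272×90 mm, with a uniform wall and base thickness of 10 mm. The base is a full 233×272 slab on the floor; four walls sit on top of the base. The front and back walls (the −y and +y sides) span the full width; the two side walls fit between them.

The open box is on top of the stool.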